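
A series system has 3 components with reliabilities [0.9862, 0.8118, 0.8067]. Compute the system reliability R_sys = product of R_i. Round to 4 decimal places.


Components: [0.9862, 0.8118, 0.8067]
After component 1 (R=0.9862): product = 0.9862
After component 2 (R=0.8118): product = 0.8006
After component 3 (R=0.8067): product = 0.6458
R_sys = 0.6458

0.6458


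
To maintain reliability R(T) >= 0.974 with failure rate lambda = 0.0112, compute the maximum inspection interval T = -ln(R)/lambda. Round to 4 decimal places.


R_target = 0.974
lambda = 0.0112
-ln(0.974) = 0.0263
T = 0.0263 / 0.0112
T = 2.3521

2.3521


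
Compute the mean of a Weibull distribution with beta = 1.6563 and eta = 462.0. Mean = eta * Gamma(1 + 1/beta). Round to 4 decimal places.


beta = 1.6563, eta = 462.0
1/beta = 0.6038
1 + 1/beta = 1.6038
Gamma(1.6038) = 0.8939
Mean = 462.0 * 0.8939
Mean = 413.002

413.002


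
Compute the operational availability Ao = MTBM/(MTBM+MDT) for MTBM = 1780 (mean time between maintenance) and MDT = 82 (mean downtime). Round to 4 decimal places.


MTBM = 1780
MDT = 82
MTBM + MDT = 1862
Ao = 1780 / 1862
Ao = 0.956

0.956


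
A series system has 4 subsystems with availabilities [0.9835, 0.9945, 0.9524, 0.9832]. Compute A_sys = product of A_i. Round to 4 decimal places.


Subsystems: [0.9835, 0.9945, 0.9524, 0.9832]
After subsystem 1 (A=0.9835): product = 0.9835
After subsystem 2 (A=0.9945): product = 0.9781
After subsystem 3 (A=0.9524): product = 0.9315
After subsystem 4 (A=0.9832): product = 0.9159
A_sys = 0.9159

0.9159


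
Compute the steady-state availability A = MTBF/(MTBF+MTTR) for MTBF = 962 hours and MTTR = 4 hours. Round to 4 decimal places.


MTBF = 962
MTTR = 4
MTBF + MTTR = 966
A = 962 / 966
A = 0.9959

0.9959


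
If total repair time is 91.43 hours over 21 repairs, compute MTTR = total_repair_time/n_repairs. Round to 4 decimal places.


total_repair_time = 91.43
n_repairs = 21
MTTR = 91.43 / 21
MTTR = 4.3538

4.3538


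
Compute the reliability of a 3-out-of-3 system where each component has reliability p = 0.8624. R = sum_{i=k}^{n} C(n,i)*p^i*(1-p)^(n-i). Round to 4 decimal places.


k = 3, n = 3, p = 0.8624
i=3: C(3,3)=1 * 0.8624^3 * 0.1376^0 = 0.6414
R = sum of terms = 0.6414

0.6414


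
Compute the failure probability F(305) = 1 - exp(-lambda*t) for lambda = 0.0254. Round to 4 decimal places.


lambda = 0.0254, t = 305
lambda * t = 7.747
exp(-7.747) = 0.0004
F(t) = 1 - 0.0004
F(t) = 0.9996

0.9996


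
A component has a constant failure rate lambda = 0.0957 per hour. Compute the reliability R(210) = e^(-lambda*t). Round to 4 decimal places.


lambda = 0.0957
t = 210
lambda * t = 20.097
R(t) = e^(-20.097)
R(t) = 0.0

0.0


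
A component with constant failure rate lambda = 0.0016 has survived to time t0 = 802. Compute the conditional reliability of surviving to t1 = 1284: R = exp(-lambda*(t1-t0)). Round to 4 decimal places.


lambda = 0.0016
t0 = 802, t1 = 1284
t1 - t0 = 482
lambda * (t1-t0) = 0.0016 * 482 = 0.7712
R = exp(-0.7712)
R = 0.4625

0.4625


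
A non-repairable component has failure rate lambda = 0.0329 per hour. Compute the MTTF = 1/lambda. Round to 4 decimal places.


lambda = 0.0329
MTTF = 1 / 0.0329
MTTF = 30.3951

30.3951


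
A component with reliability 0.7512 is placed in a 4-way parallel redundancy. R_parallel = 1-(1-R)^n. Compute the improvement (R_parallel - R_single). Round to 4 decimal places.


R_single = 0.7512, n = 4
1 - R_single = 0.2488
(1 - R_single)^n = 0.2488^4 = 0.0038
R_parallel = 1 - 0.0038 = 0.9962
Improvement = 0.9962 - 0.7512
Improvement = 0.245

0.245


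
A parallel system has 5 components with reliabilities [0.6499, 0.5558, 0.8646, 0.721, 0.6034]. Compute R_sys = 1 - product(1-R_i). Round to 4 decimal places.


Components: [0.6499, 0.5558, 0.8646, 0.721, 0.6034]
(1 - 0.6499) = 0.3501, running product = 0.3501
(1 - 0.5558) = 0.4442, running product = 0.1555
(1 - 0.8646) = 0.1354, running product = 0.0211
(1 - 0.721) = 0.279, running product = 0.0059
(1 - 0.6034) = 0.3966, running product = 0.0023
Product of (1-R_i) = 0.0023
R_sys = 1 - 0.0023 = 0.9977

0.9977


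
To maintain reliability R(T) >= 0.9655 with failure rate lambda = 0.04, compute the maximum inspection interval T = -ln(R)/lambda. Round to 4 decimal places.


R_target = 0.9655
lambda = 0.04
-ln(0.9655) = 0.0351
T = 0.0351 / 0.04
T = 0.8777

0.8777


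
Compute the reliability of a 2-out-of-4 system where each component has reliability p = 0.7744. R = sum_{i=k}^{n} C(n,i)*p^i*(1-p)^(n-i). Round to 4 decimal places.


k = 2, n = 4, p = 0.7744
i=2: C(4,2)=6 * 0.7744^2 * 0.2256^2 = 0.1831
i=3: C(4,3)=4 * 0.7744^3 * 0.2256^1 = 0.4191
i=4: C(4,4)=1 * 0.7744^4 * 0.2256^0 = 0.3596
R = sum of terms = 0.9618

0.9618


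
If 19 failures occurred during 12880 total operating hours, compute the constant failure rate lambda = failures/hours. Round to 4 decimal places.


failures = 19
total_hours = 12880
lambda = 19 / 12880
lambda = 0.0015

0.0015


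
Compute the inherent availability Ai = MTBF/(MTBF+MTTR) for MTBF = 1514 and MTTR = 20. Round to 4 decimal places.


MTBF = 1514
MTTR = 20
MTBF + MTTR = 1534
Ai = 1514 / 1534
Ai = 0.987

0.987


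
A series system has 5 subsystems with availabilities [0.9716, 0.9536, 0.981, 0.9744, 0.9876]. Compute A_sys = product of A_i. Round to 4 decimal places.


Subsystems: [0.9716, 0.9536, 0.981, 0.9744, 0.9876]
After subsystem 1 (A=0.9716): product = 0.9716
After subsystem 2 (A=0.9536): product = 0.9265
After subsystem 3 (A=0.981): product = 0.9089
After subsystem 4 (A=0.9744): product = 0.8856
After subsystem 5 (A=0.9876): product = 0.8747
A_sys = 0.8747

0.8747


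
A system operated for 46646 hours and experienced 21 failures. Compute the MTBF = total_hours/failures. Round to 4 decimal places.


total_hours = 46646
failures = 21
MTBF = 46646 / 21
MTBF = 2221.2381

2221.2381


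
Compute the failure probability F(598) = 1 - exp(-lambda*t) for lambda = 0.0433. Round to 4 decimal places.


lambda = 0.0433, t = 598
lambda * t = 25.8934
exp(-25.8934) = 0.0
F(t) = 1 - 0.0
F(t) = 1.0

1.0


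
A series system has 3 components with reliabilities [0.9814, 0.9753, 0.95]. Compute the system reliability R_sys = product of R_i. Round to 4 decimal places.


Components: [0.9814, 0.9753, 0.95]
After component 1 (R=0.9814): product = 0.9814
After component 2 (R=0.9753): product = 0.9572
After component 3 (R=0.95): product = 0.9093
R_sys = 0.9093

0.9093


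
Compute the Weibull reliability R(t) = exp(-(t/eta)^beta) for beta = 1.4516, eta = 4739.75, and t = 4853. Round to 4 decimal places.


beta = 1.4516, eta = 4739.75, t = 4853
t/eta = 4853 / 4739.75 = 1.0239
(t/eta)^beta = 1.0239^1.4516 = 1.0349
R(t) = exp(-1.0349)
R(t) = 0.3553

0.3553


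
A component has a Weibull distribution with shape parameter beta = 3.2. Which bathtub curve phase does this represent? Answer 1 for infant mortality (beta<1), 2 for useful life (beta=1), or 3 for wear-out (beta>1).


beta = 3.2
Compare beta to 1:
beta < 1 => infant mortality (phase 1)
beta = 1 => useful life (phase 2)
beta > 1 => wear-out (phase 3)
Since beta = 3.2, this is wear-out (increasing failure rate)
Phase = 3

3


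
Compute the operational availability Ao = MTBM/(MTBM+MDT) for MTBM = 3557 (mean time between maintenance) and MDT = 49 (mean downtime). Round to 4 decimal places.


MTBM = 3557
MDT = 49
MTBM + MDT = 3606
Ao = 3557 / 3606
Ao = 0.9864

0.9864


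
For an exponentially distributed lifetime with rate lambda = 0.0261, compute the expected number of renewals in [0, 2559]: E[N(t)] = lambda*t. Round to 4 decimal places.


lambda = 0.0261
t = 2559
E[N(t)] = lambda * t
E[N(t)] = 0.0261 * 2559
E[N(t)] = 66.7899

66.7899


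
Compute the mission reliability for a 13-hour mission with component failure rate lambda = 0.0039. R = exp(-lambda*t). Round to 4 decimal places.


lambda = 0.0039
mission_time = 13
lambda * t = 0.0039 * 13 = 0.0507
R = exp(-0.0507)
R = 0.9506

0.9506


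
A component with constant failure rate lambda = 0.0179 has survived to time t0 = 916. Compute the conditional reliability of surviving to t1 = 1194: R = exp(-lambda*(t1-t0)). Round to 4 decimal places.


lambda = 0.0179
t0 = 916, t1 = 1194
t1 - t0 = 278
lambda * (t1-t0) = 0.0179 * 278 = 4.9762
R = exp(-4.9762)
R = 0.0069

0.0069


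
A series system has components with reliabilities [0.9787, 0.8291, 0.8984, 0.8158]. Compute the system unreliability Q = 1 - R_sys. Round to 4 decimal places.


Components: [0.9787, 0.8291, 0.8984, 0.8158]
After component 1: product = 0.9787
After component 2: product = 0.8114
After component 3: product = 0.729
After component 4: product = 0.5947
R_sys = 0.5947
Q = 1 - 0.5947 = 0.4053

0.4053


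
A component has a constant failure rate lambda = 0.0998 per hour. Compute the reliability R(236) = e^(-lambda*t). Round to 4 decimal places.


lambda = 0.0998
t = 236
lambda * t = 23.5528
R(t) = e^(-23.5528)
R(t) = 0.0

0.0


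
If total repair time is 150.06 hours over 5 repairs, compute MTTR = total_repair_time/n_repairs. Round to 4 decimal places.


total_repair_time = 150.06
n_repairs = 5
MTTR = 150.06 / 5
MTTR = 30.012

30.012


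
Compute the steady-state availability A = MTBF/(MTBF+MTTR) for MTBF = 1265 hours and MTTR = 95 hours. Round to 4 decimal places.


MTBF = 1265
MTTR = 95
MTBF + MTTR = 1360
A = 1265 / 1360
A = 0.9301

0.9301


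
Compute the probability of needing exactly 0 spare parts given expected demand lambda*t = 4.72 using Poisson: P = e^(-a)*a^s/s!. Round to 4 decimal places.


a = 4.72, s = 0
e^(-a) = e^(-4.72) = 0.0089
a^s = 4.72^0 = 1.0
s! = 1
P = 0.0089 * 1.0 / 1
P = 0.0089

0.0089


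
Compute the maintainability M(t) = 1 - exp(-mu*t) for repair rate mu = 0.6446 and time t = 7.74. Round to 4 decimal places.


mu = 0.6446, t = 7.74
mu * t = 0.6446 * 7.74 = 4.9892
exp(-4.9892) = 0.0068
M(t) = 1 - 0.0068
M(t) = 0.9932

0.9932


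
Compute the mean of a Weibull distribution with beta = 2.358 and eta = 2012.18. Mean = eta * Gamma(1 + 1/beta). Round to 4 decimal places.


beta = 2.358, eta = 2012.18
1/beta = 0.4241
1 + 1/beta = 1.4241
Gamma(1.4241) = 0.8862
Mean = 2012.18 * 0.8862
Mean = 1783.2229

1783.2229


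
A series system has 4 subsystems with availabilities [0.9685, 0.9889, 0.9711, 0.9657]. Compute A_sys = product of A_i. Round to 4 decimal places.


Subsystems: [0.9685, 0.9889, 0.9711, 0.9657]
After subsystem 1 (A=0.9685): product = 0.9685
After subsystem 2 (A=0.9889): product = 0.9577
After subsystem 3 (A=0.9711): product = 0.9301
After subsystem 4 (A=0.9657): product = 0.8982
A_sys = 0.8982

0.8982


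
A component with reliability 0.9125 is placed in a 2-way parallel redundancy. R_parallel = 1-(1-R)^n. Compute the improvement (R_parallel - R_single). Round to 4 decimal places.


R_single = 0.9125, n = 2
1 - R_single = 0.0875
(1 - R_single)^n = 0.0875^2 = 0.0077
R_parallel = 1 - 0.0077 = 0.9923
Improvement = 0.9923 - 0.9125
Improvement = 0.0798

0.0798


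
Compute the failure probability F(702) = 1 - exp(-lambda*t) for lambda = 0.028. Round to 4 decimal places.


lambda = 0.028, t = 702
lambda * t = 19.656
exp(-19.656) = 0.0
F(t) = 1 - 0.0
F(t) = 1.0

1.0


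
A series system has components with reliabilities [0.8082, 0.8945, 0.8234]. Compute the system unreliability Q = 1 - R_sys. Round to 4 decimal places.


Components: [0.8082, 0.8945, 0.8234]
After component 1: product = 0.8082
After component 2: product = 0.7229
After component 3: product = 0.5953
R_sys = 0.5953
Q = 1 - 0.5953 = 0.4047

0.4047


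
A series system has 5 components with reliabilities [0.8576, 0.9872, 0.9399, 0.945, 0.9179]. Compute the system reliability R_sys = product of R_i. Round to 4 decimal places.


Components: [0.8576, 0.9872, 0.9399, 0.945, 0.9179]
After component 1 (R=0.8576): product = 0.8576
After component 2 (R=0.9872): product = 0.8466
After component 3 (R=0.9399): product = 0.7957
After component 4 (R=0.945): product = 0.752
After component 5 (R=0.9179): product = 0.6902
R_sys = 0.6902

0.6902


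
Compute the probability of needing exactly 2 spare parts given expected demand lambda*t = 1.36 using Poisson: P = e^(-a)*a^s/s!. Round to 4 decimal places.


a = 1.36, s = 2
e^(-a) = e^(-1.36) = 0.2567
a^s = 1.36^2 = 1.8496
s! = 2
P = 0.2567 * 1.8496 / 2
P = 0.2374

0.2374


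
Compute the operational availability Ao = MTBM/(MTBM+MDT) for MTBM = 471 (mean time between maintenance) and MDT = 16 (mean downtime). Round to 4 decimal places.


MTBM = 471
MDT = 16
MTBM + MDT = 487
Ao = 471 / 487
Ao = 0.9671

0.9671


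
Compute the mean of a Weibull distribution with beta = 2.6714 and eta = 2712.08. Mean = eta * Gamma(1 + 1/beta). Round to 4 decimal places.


beta = 2.6714, eta = 2712.08
1/beta = 0.3743
1 + 1/beta = 1.3743
Gamma(1.3743) = 0.889
Mean = 2712.08 * 0.889
Mean = 2410.9452

2410.9452


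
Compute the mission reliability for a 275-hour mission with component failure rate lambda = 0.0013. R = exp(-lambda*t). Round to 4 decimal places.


lambda = 0.0013
mission_time = 275
lambda * t = 0.0013 * 275 = 0.3575
R = exp(-0.3575)
R = 0.6994

0.6994


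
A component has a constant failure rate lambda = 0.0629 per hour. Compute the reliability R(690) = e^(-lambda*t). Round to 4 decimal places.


lambda = 0.0629
t = 690
lambda * t = 43.401
R(t) = e^(-43.401)
R(t) = 0.0

0.0


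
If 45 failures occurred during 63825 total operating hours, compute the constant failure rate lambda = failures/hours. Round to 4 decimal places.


failures = 45
total_hours = 63825
lambda = 45 / 63825
lambda = 0.0007

0.0007


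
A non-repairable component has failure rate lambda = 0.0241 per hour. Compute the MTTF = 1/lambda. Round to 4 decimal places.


lambda = 0.0241
MTTF = 1 / 0.0241
MTTF = 41.4938

41.4938


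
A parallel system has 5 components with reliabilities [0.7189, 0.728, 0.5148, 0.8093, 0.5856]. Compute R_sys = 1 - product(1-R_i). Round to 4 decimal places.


Components: [0.7189, 0.728, 0.5148, 0.8093, 0.5856]
(1 - 0.7189) = 0.2811, running product = 0.2811
(1 - 0.728) = 0.272, running product = 0.0765
(1 - 0.5148) = 0.4852, running product = 0.0371
(1 - 0.8093) = 0.1907, running product = 0.0071
(1 - 0.5856) = 0.4144, running product = 0.0029
Product of (1-R_i) = 0.0029
R_sys = 1 - 0.0029 = 0.9971

0.9971


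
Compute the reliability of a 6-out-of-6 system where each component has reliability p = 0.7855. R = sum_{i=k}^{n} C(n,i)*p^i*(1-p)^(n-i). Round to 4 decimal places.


k = 6, n = 6, p = 0.7855
i=6: C(6,6)=1 * 0.7855^6 * 0.2145^0 = 0.2349
R = sum of terms = 0.2349

0.2349


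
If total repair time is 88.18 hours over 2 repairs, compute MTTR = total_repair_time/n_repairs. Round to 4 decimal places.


total_repair_time = 88.18
n_repairs = 2
MTTR = 88.18 / 2
MTTR = 44.09

44.09


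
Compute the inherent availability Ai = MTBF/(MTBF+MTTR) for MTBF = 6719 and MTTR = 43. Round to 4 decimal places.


MTBF = 6719
MTTR = 43
MTBF + MTTR = 6762
Ai = 6719 / 6762
Ai = 0.9936

0.9936


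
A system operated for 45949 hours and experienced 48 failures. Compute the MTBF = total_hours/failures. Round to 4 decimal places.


total_hours = 45949
failures = 48
MTBF = 45949 / 48
MTBF = 957.2708

957.2708


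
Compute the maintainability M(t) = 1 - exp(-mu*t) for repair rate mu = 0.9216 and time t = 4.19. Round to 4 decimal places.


mu = 0.9216, t = 4.19
mu * t = 0.9216 * 4.19 = 3.8615
exp(-3.8615) = 0.021
M(t) = 1 - 0.021
M(t) = 0.979

0.979


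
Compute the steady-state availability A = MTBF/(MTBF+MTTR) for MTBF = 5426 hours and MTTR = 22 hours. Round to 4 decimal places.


MTBF = 5426
MTTR = 22
MTBF + MTTR = 5448
A = 5426 / 5448
A = 0.996

0.996


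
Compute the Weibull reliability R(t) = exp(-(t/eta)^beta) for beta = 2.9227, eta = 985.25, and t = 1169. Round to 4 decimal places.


beta = 2.9227, eta = 985.25, t = 1169
t/eta = 1169 / 985.25 = 1.1865
(t/eta)^beta = 1.1865^2.9227 = 1.6484
R(t) = exp(-1.6484)
R(t) = 0.1924

0.1924


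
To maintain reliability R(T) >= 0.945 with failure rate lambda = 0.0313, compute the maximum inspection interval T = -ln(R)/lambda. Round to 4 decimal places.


R_target = 0.945
lambda = 0.0313
-ln(0.945) = 0.0566
T = 0.0566 / 0.0313
T = 1.8074

1.8074


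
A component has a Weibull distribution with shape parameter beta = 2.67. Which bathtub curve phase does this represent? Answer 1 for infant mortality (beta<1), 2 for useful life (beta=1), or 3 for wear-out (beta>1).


beta = 2.67
Compare beta to 1:
beta < 1 => infant mortality (phase 1)
beta = 1 => useful life (phase 2)
beta > 1 => wear-out (phase 3)
Since beta = 2.67, this is wear-out (increasing failure rate)
Phase = 3

3


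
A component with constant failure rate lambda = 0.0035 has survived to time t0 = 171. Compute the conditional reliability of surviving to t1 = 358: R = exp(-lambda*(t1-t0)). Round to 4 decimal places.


lambda = 0.0035
t0 = 171, t1 = 358
t1 - t0 = 187
lambda * (t1-t0) = 0.0035 * 187 = 0.6545
R = exp(-0.6545)
R = 0.5197

0.5197


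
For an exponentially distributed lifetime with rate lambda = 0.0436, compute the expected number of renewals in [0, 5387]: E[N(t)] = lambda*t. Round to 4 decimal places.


lambda = 0.0436
t = 5387
E[N(t)] = lambda * t
E[N(t)] = 0.0436 * 5387
E[N(t)] = 234.8732

234.8732


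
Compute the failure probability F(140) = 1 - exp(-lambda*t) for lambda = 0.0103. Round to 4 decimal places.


lambda = 0.0103, t = 140
lambda * t = 1.442
exp(-1.442) = 0.2365
F(t) = 1 - 0.2365
F(t) = 0.7635

0.7635


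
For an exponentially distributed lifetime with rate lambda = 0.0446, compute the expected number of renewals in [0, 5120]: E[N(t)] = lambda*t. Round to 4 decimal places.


lambda = 0.0446
t = 5120
E[N(t)] = lambda * t
E[N(t)] = 0.0446 * 5120
E[N(t)] = 228.352

228.352


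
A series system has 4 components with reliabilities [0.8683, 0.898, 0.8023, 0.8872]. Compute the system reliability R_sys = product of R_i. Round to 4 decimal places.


Components: [0.8683, 0.898, 0.8023, 0.8872]
After component 1 (R=0.8683): product = 0.8683
After component 2 (R=0.898): product = 0.7797
After component 3 (R=0.8023): product = 0.6256
After component 4 (R=0.8872): product = 0.555
R_sys = 0.555

0.555


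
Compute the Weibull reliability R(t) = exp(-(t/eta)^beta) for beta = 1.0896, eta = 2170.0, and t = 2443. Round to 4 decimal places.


beta = 1.0896, eta = 2170.0, t = 2443
t/eta = 2443 / 2170.0 = 1.1258
(t/eta)^beta = 1.1258^1.0896 = 1.1378
R(t) = exp(-1.1378)
R(t) = 0.3205

0.3205


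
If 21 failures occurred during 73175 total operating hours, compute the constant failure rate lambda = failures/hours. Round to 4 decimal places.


failures = 21
total_hours = 73175
lambda = 21 / 73175
lambda = 0.0003

0.0003


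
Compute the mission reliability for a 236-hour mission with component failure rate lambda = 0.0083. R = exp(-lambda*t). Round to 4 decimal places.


lambda = 0.0083
mission_time = 236
lambda * t = 0.0083 * 236 = 1.9588
R = exp(-1.9588)
R = 0.141

0.141


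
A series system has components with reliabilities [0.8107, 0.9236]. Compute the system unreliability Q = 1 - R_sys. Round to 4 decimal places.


Components: [0.8107, 0.9236]
After component 1: product = 0.8107
After component 2: product = 0.7488
R_sys = 0.7488
Q = 1 - 0.7488 = 0.2512

0.2512


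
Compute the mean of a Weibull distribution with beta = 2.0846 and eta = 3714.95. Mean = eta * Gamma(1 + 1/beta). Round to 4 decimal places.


beta = 2.0846, eta = 3714.95
1/beta = 0.4797
1 + 1/beta = 1.4797
Gamma(1.4797) = 0.8857
Mean = 3714.95 * 0.8857
Mean = 3290.4889

3290.4889


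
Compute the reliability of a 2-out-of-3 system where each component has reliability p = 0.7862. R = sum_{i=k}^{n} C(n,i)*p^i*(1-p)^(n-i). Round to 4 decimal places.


k = 2, n = 3, p = 0.7862
i=2: C(3,2)=3 * 0.7862^2 * 0.2138^1 = 0.3965
i=3: C(3,3)=1 * 0.7862^3 * 0.2138^0 = 0.486
R = sum of terms = 0.8824

0.8824


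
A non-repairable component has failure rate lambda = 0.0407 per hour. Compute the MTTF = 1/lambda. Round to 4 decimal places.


lambda = 0.0407
MTTF = 1 / 0.0407
MTTF = 24.57

24.57


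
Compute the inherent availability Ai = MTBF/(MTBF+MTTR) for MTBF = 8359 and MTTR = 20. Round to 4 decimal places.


MTBF = 8359
MTTR = 20
MTBF + MTTR = 8379
Ai = 8359 / 8379
Ai = 0.9976

0.9976


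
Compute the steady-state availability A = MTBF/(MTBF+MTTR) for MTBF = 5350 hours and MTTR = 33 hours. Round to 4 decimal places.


MTBF = 5350
MTTR = 33
MTBF + MTTR = 5383
A = 5350 / 5383
A = 0.9939

0.9939


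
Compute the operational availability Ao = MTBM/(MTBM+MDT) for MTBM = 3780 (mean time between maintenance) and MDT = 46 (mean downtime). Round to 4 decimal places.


MTBM = 3780
MDT = 46
MTBM + MDT = 3826
Ao = 3780 / 3826
Ao = 0.988

0.988


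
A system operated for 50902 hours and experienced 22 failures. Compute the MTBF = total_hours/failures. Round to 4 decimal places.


total_hours = 50902
failures = 22
MTBF = 50902 / 22
MTBF = 2313.7273

2313.7273


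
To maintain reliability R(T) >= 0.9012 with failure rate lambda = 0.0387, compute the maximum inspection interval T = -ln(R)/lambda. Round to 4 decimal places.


R_target = 0.9012
lambda = 0.0387
-ln(0.9012) = 0.104
T = 0.104 / 0.0387
T = 2.6881

2.6881


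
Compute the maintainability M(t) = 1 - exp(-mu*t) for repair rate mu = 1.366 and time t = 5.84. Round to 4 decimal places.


mu = 1.366, t = 5.84
mu * t = 1.366 * 5.84 = 7.9774
exp(-7.9774) = 0.0003
M(t) = 1 - 0.0003
M(t) = 0.9997

0.9997


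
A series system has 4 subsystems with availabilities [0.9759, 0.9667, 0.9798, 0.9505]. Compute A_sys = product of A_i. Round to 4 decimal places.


Subsystems: [0.9759, 0.9667, 0.9798, 0.9505]
After subsystem 1 (A=0.9759): product = 0.9759
After subsystem 2 (A=0.9667): product = 0.9434
After subsystem 3 (A=0.9798): product = 0.9243
After subsystem 4 (A=0.9505): product = 0.8786
A_sys = 0.8786

0.8786


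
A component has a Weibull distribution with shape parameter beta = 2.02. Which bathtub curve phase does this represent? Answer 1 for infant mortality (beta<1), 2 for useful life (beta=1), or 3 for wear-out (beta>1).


beta = 2.02
Compare beta to 1:
beta < 1 => infant mortality (phase 1)
beta = 1 => useful life (phase 2)
beta > 1 => wear-out (phase 3)
Since beta = 2.02, this is wear-out (increasing failure rate)
Phase = 3

3


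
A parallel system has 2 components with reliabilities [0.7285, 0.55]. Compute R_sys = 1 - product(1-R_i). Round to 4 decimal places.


Components: [0.7285, 0.55]
(1 - 0.7285) = 0.2715, running product = 0.2715
(1 - 0.55) = 0.45, running product = 0.1222
Product of (1-R_i) = 0.1222
R_sys = 1 - 0.1222 = 0.8778

0.8778


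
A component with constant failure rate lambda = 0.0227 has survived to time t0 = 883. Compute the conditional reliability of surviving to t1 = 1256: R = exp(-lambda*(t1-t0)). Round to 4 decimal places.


lambda = 0.0227
t0 = 883, t1 = 1256
t1 - t0 = 373
lambda * (t1-t0) = 0.0227 * 373 = 8.4671
R = exp(-8.4671)
R = 0.0002

0.0002


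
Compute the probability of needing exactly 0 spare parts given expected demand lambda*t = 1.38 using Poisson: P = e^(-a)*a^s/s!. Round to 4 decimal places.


a = 1.38, s = 0
e^(-a) = e^(-1.38) = 0.2516
a^s = 1.38^0 = 1.0
s! = 1
P = 0.2516 * 1.0 / 1
P = 0.2516

0.2516


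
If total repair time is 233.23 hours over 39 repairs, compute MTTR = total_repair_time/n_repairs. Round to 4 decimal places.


total_repair_time = 233.23
n_repairs = 39
MTTR = 233.23 / 39
MTTR = 5.9803

5.9803


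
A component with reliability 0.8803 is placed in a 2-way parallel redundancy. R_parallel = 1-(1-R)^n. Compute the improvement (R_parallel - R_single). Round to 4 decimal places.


R_single = 0.8803, n = 2
1 - R_single = 0.1197
(1 - R_single)^n = 0.1197^2 = 0.0143
R_parallel = 1 - 0.0143 = 0.9857
Improvement = 0.9857 - 0.8803
Improvement = 0.1054

0.1054


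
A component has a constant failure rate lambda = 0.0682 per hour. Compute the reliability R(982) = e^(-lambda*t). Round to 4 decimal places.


lambda = 0.0682
t = 982
lambda * t = 66.9724
R(t) = e^(-66.9724)
R(t) = 0.0

0.0


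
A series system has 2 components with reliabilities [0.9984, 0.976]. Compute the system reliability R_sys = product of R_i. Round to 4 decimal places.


Components: [0.9984, 0.976]
After component 1 (R=0.9984): product = 0.9984
After component 2 (R=0.976): product = 0.9744
R_sys = 0.9744

0.9744


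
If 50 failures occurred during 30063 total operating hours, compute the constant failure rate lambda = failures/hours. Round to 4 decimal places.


failures = 50
total_hours = 30063
lambda = 50 / 30063
lambda = 0.0017

0.0017


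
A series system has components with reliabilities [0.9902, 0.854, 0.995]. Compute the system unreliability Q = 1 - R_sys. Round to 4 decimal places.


Components: [0.9902, 0.854, 0.995]
After component 1: product = 0.9902
After component 2: product = 0.8456
After component 3: product = 0.8414
R_sys = 0.8414
Q = 1 - 0.8414 = 0.1586

0.1586


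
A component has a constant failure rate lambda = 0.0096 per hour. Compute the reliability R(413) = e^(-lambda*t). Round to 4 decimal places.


lambda = 0.0096
t = 413
lambda * t = 3.9648
R(t) = e^(-3.9648)
R(t) = 0.019

0.019


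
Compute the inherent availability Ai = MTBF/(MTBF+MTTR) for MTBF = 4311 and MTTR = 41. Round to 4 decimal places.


MTBF = 4311
MTTR = 41
MTBF + MTTR = 4352
Ai = 4311 / 4352
Ai = 0.9906

0.9906


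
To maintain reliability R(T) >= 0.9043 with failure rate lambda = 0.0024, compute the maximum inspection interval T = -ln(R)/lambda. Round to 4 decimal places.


R_target = 0.9043
lambda = 0.0024
-ln(0.9043) = 0.1006
T = 0.1006 / 0.0024
T = 41.9142

41.9142


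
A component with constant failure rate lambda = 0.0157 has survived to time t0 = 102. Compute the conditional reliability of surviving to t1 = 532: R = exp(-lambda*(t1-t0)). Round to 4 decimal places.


lambda = 0.0157
t0 = 102, t1 = 532
t1 - t0 = 430
lambda * (t1-t0) = 0.0157 * 430 = 6.751
R = exp(-6.751)
R = 0.0012

0.0012


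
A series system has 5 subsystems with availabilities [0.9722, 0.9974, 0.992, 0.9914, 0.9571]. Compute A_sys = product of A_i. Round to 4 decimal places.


Subsystems: [0.9722, 0.9974, 0.992, 0.9914, 0.9571]
After subsystem 1 (A=0.9722): product = 0.9722
After subsystem 2 (A=0.9974): product = 0.9697
After subsystem 3 (A=0.992): product = 0.9619
After subsystem 4 (A=0.9914): product = 0.9536
After subsystem 5 (A=0.9571): product = 0.9127
A_sys = 0.9127

0.9127


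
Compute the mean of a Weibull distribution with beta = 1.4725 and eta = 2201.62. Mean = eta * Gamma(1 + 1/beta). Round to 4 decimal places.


beta = 1.4725, eta = 2201.62
1/beta = 0.6791
1 + 1/beta = 1.6791
Gamma(1.6791) = 0.9048
Mean = 2201.62 * 0.9048
Mean = 1992.1303

1992.1303


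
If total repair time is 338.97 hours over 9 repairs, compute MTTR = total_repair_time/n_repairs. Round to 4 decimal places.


total_repair_time = 338.97
n_repairs = 9
MTTR = 338.97 / 9
MTTR = 37.6633

37.6633


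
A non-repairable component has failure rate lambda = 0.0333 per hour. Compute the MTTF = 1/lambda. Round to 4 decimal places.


lambda = 0.0333
MTTF = 1 / 0.0333
MTTF = 30.03

30.03


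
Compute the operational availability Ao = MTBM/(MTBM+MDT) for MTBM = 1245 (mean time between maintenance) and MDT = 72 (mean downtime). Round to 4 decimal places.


MTBM = 1245
MDT = 72
MTBM + MDT = 1317
Ao = 1245 / 1317
Ao = 0.9453

0.9453


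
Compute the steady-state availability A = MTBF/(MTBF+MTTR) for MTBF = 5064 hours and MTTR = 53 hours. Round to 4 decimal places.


MTBF = 5064
MTTR = 53
MTBF + MTTR = 5117
A = 5064 / 5117
A = 0.9896

0.9896


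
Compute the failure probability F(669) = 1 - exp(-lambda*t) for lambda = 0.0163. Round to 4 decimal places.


lambda = 0.0163, t = 669
lambda * t = 10.9047
exp(-10.9047) = 0.0
F(t) = 1 - 0.0
F(t) = 1.0

1.0


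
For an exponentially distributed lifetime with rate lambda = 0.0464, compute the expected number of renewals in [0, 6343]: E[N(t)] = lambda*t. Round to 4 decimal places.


lambda = 0.0464
t = 6343
E[N(t)] = lambda * t
E[N(t)] = 0.0464 * 6343
E[N(t)] = 294.3152

294.3152


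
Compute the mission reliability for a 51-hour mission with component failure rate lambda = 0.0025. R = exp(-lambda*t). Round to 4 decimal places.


lambda = 0.0025
mission_time = 51
lambda * t = 0.0025 * 51 = 0.1275
R = exp(-0.1275)
R = 0.8803

0.8803


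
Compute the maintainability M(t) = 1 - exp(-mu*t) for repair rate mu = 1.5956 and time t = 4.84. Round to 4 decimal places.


mu = 1.5956, t = 4.84
mu * t = 1.5956 * 4.84 = 7.7227
exp(-7.7227) = 0.0004
M(t) = 1 - 0.0004
M(t) = 0.9996

0.9996


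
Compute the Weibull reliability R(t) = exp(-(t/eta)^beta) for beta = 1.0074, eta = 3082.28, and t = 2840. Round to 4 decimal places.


beta = 1.0074, eta = 3082.28, t = 2840
t/eta = 2840 / 3082.28 = 0.9214
(t/eta)^beta = 0.9214^1.0074 = 0.9208
R(t) = exp(-0.9208)
R(t) = 0.3982

0.3982


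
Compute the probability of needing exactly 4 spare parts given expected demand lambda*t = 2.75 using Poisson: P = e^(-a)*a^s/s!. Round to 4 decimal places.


a = 2.75, s = 4
e^(-a) = e^(-2.75) = 0.0639
a^s = 2.75^4 = 57.1914
s! = 24
P = 0.0639 * 57.1914 / 24
P = 0.1523

0.1523


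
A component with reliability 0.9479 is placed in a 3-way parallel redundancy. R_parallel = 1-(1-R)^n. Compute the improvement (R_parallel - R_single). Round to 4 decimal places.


R_single = 0.9479, n = 3
1 - R_single = 0.0521
(1 - R_single)^n = 0.0521^3 = 0.0001
R_parallel = 1 - 0.0001 = 0.9999
Improvement = 0.9999 - 0.9479
Improvement = 0.052

0.052


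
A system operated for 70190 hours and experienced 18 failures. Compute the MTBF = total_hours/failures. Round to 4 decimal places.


total_hours = 70190
failures = 18
MTBF = 70190 / 18
MTBF = 3899.4444

3899.4444


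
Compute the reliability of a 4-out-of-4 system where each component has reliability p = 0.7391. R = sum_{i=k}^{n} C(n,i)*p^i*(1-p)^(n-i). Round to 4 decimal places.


k = 4, n = 4, p = 0.7391
i=4: C(4,4)=1 * 0.7391^4 * 0.2609^0 = 0.2984
R = sum of terms = 0.2984

0.2984


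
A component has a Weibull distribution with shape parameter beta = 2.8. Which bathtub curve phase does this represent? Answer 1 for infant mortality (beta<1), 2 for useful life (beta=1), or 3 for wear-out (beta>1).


beta = 2.8
Compare beta to 1:
beta < 1 => infant mortality (phase 1)
beta = 1 => useful life (phase 2)
beta > 1 => wear-out (phase 3)
Since beta = 2.8, this is wear-out (increasing failure rate)
Phase = 3

3


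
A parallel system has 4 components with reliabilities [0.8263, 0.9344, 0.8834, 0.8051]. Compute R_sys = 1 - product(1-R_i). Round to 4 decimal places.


Components: [0.8263, 0.9344, 0.8834, 0.8051]
(1 - 0.8263) = 0.1737, running product = 0.1737
(1 - 0.9344) = 0.0656, running product = 0.0114
(1 - 0.8834) = 0.1166, running product = 0.0013
(1 - 0.8051) = 0.1949, running product = 0.0003
Product of (1-R_i) = 0.0003
R_sys = 1 - 0.0003 = 0.9997

0.9997


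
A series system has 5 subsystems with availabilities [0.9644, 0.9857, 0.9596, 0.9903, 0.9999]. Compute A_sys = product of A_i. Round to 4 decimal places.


Subsystems: [0.9644, 0.9857, 0.9596, 0.9903, 0.9999]
After subsystem 1 (A=0.9644): product = 0.9644
After subsystem 2 (A=0.9857): product = 0.9506
After subsystem 3 (A=0.9596): product = 0.9122
After subsystem 4 (A=0.9903): product = 0.9034
After subsystem 5 (A=0.9999): product = 0.9033
A_sys = 0.9033

0.9033


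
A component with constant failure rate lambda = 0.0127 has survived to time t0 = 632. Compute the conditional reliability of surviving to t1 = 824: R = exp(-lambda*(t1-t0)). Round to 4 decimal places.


lambda = 0.0127
t0 = 632, t1 = 824
t1 - t0 = 192
lambda * (t1-t0) = 0.0127 * 192 = 2.4384
R = exp(-2.4384)
R = 0.0873

0.0873


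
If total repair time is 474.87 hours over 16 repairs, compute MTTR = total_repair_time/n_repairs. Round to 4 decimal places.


total_repair_time = 474.87
n_repairs = 16
MTTR = 474.87 / 16
MTTR = 29.6794

29.6794


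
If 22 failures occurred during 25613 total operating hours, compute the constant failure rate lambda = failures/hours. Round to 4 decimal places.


failures = 22
total_hours = 25613
lambda = 22 / 25613
lambda = 0.0009

0.0009


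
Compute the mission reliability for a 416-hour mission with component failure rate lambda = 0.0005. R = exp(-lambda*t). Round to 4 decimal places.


lambda = 0.0005
mission_time = 416
lambda * t = 0.0005 * 416 = 0.208
R = exp(-0.208)
R = 0.8122

0.8122


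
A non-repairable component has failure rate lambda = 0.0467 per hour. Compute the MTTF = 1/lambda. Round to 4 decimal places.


lambda = 0.0467
MTTF = 1 / 0.0467
MTTF = 21.4133

21.4133


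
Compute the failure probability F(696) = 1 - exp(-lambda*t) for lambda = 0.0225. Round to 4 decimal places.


lambda = 0.0225, t = 696
lambda * t = 15.66
exp(-15.66) = 0.0
F(t) = 1 - 0.0
F(t) = 1.0

1.0


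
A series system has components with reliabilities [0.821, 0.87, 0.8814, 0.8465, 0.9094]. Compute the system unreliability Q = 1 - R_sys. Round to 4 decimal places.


Components: [0.821, 0.87, 0.8814, 0.8465, 0.9094]
After component 1: product = 0.821
After component 2: product = 0.7143
After component 3: product = 0.6296
After component 4: product = 0.5329
After component 5: product = 0.4846
R_sys = 0.4846
Q = 1 - 0.4846 = 0.5154

0.5154


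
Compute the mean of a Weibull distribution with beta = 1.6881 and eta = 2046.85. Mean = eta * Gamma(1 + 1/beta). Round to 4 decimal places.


beta = 1.6881, eta = 2046.85
1/beta = 0.5924
1 + 1/beta = 1.5924
Gamma(1.5924) = 0.8927
Mean = 2046.85 * 0.8927
Mean = 1827.1822

1827.1822


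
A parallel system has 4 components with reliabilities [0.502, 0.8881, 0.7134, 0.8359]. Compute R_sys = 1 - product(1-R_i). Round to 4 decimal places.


Components: [0.502, 0.8881, 0.7134, 0.8359]
(1 - 0.502) = 0.498, running product = 0.498
(1 - 0.8881) = 0.1119, running product = 0.0557
(1 - 0.7134) = 0.2866, running product = 0.016
(1 - 0.8359) = 0.1641, running product = 0.0026
Product of (1-R_i) = 0.0026
R_sys = 1 - 0.0026 = 0.9974

0.9974


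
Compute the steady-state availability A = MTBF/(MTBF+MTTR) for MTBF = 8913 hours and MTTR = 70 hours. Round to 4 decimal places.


MTBF = 8913
MTTR = 70
MTBF + MTTR = 8983
A = 8913 / 8983
A = 0.9922

0.9922


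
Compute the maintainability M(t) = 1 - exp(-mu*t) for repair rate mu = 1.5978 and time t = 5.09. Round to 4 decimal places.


mu = 1.5978, t = 5.09
mu * t = 1.5978 * 5.09 = 8.1328
exp(-8.1328) = 0.0003
M(t) = 1 - 0.0003
M(t) = 0.9997

0.9997


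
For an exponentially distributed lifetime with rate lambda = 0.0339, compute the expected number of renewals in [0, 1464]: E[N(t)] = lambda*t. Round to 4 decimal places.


lambda = 0.0339
t = 1464
E[N(t)] = lambda * t
E[N(t)] = 0.0339 * 1464
E[N(t)] = 49.6296

49.6296


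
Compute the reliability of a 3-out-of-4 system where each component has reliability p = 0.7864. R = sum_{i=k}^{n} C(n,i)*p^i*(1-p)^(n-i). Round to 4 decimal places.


k = 3, n = 4, p = 0.7864
i=3: C(4,3)=4 * 0.7864^3 * 0.2136^1 = 0.4155
i=4: C(4,4)=1 * 0.7864^4 * 0.2136^0 = 0.3824
R = sum of terms = 0.798

0.798


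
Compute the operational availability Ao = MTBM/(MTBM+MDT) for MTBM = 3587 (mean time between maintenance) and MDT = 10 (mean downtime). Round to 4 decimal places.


MTBM = 3587
MDT = 10
MTBM + MDT = 3597
Ao = 3587 / 3597
Ao = 0.9972

0.9972


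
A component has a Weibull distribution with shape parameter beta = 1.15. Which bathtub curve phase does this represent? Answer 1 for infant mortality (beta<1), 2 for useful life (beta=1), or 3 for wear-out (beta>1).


beta = 1.15
Compare beta to 1:
beta < 1 => infant mortality (phase 1)
beta = 1 => useful life (phase 2)
beta > 1 => wear-out (phase 3)
Since beta = 1.15, this is wear-out (increasing failure rate)
Phase = 3

3


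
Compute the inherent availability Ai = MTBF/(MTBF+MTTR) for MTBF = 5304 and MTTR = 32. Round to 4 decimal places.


MTBF = 5304
MTTR = 32
MTBF + MTTR = 5336
Ai = 5304 / 5336
Ai = 0.994

0.994


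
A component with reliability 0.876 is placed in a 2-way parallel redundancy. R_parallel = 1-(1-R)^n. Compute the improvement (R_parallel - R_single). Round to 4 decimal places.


R_single = 0.876, n = 2
1 - R_single = 0.124
(1 - R_single)^n = 0.124^2 = 0.0154
R_parallel = 1 - 0.0154 = 0.9846
Improvement = 0.9846 - 0.876
Improvement = 0.1086

0.1086


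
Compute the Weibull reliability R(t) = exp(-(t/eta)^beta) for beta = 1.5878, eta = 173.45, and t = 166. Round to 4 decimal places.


beta = 1.5878, eta = 173.45, t = 166
t/eta = 166 / 173.45 = 0.957
(t/eta)^beta = 0.957^1.5878 = 0.9327
R(t) = exp(-0.9327)
R(t) = 0.3935

0.3935


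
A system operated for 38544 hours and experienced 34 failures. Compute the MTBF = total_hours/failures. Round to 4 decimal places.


total_hours = 38544
failures = 34
MTBF = 38544 / 34
MTBF = 1133.6471

1133.6471


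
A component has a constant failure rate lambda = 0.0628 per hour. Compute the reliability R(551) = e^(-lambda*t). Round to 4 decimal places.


lambda = 0.0628
t = 551
lambda * t = 34.6028
R(t) = e^(-34.6028)
R(t) = 0.0

0.0


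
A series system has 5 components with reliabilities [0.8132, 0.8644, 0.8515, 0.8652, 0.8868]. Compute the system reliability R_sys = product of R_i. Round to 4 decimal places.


Components: [0.8132, 0.8644, 0.8515, 0.8652, 0.8868]
After component 1 (R=0.8132): product = 0.8132
After component 2 (R=0.8644): product = 0.7029
After component 3 (R=0.8515): product = 0.5985
After component 4 (R=0.8652): product = 0.5179
After component 5 (R=0.8868): product = 0.4592
R_sys = 0.4592

0.4592


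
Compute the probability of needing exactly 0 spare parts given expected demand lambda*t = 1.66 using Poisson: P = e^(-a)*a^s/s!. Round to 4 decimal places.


a = 1.66, s = 0
e^(-a) = e^(-1.66) = 0.1901
a^s = 1.66^0 = 1.0
s! = 1
P = 0.1901 * 1.0 / 1
P = 0.1901

0.1901


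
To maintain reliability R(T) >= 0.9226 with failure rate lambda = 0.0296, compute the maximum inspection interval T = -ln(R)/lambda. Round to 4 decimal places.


R_target = 0.9226
lambda = 0.0296
-ln(0.9226) = 0.0806
T = 0.0806 / 0.0296
T = 2.7216

2.7216


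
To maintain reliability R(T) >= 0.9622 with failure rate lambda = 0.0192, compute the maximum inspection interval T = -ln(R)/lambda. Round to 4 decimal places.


R_target = 0.9622
lambda = 0.0192
-ln(0.9622) = 0.0385
T = 0.0385 / 0.0192
T = 2.0069

2.0069


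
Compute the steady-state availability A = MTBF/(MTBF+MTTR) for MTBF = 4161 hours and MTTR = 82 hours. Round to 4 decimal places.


MTBF = 4161
MTTR = 82
MTBF + MTTR = 4243
A = 4161 / 4243
A = 0.9807

0.9807


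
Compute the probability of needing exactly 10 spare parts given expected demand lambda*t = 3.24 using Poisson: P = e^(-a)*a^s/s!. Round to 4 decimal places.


a = 3.24, s = 10
e^(-a) = e^(-3.24) = 0.0392
a^s = 3.24^10 = 127482.3622
s! = 3628800
P = 0.0392 * 127482.3622 / 3628800
P = 0.0014

0.0014


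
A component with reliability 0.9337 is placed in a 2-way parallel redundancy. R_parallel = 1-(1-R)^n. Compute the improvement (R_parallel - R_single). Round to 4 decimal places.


R_single = 0.9337, n = 2
1 - R_single = 0.0663
(1 - R_single)^n = 0.0663^2 = 0.0044
R_parallel = 1 - 0.0044 = 0.9956
Improvement = 0.9956 - 0.9337
Improvement = 0.0619

0.0619


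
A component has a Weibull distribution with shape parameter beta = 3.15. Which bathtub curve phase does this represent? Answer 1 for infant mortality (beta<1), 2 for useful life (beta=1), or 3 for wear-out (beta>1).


beta = 3.15
Compare beta to 1:
beta < 1 => infant mortality (phase 1)
beta = 1 => useful life (phase 2)
beta > 1 => wear-out (phase 3)
Since beta = 3.15, this is wear-out (increasing failure rate)
Phase = 3

3
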